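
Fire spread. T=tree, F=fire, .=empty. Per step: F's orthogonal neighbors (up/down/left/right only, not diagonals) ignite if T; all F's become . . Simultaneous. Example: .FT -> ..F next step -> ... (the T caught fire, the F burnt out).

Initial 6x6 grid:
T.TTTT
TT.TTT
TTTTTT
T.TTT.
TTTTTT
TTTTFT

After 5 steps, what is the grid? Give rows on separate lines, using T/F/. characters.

Step 1: 3 trees catch fire, 1 burn out
  T.TTTT
  TT.TTT
  TTTTTT
  T.TTT.
  TTTTFT
  TTTF.F
Step 2: 4 trees catch fire, 3 burn out
  T.TTTT
  TT.TTT
  TTTTTT
  T.TTF.
  TTTF.F
  TTF...
Step 3: 4 trees catch fire, 4 burn out
  T.TTTT
  TT.TTT
  TTTTFT
  T.TF..
  TTF...
  TF....
Step 4: 6 trees catch fire, 4 burn out
  T.TTTT
  TT.TFT
  TTTF.F
  T.F...
  TF....
  F.....
Step 5: 5 trees catch fire, 6 burn out
  T.TTFT
  TT.F.F
  TTF...
  T.....
  F.....
  ......

T.TTFT
TT.F.F
TTF...
T.....
F.....
......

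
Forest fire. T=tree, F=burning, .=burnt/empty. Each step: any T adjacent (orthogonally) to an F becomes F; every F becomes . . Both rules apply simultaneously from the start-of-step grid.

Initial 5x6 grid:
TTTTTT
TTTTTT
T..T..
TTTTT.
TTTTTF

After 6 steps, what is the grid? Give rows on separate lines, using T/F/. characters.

Step 1: 1 trees catch fire, 1 burn out
  TTTTTT
  TTTTTT
  T..T..
  TTTTT.
  TTTTF.
Step 2: 2 trees catch fire, 1 burn out
  TTTTTT
  TTTTTT
  T..T..
  TTTTF.
  TTTF..
Step 3: 2 trees catch fire, 2 burn out
  TTTTTT
  TTTTTT
  T..T..
  TTTF..
  TTF...
Step 4: 3 trees catch fire, 2 burn out
  TTTTTT
  TTTTTT
  T..F..
  TTF...
  TF....
Step 5: 3 trees catch fire, 3 burn out
  TTTTTT
  TTTFTT
  T.....
  TF....
  F.....
Step 6: 4 trees catch fire, 3 burn out
  TTTFTT
  TTF.FT
  T.....
  F.....
  ......

TTTFTT
TTF.FT
T.....
F.....
......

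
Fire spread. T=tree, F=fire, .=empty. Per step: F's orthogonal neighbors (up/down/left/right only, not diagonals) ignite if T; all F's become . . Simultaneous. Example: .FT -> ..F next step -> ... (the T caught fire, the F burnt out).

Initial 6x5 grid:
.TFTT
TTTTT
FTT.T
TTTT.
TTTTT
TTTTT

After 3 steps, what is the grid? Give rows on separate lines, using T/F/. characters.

Step 1: 6 trees catch fire, 2 burn out
  .F.FT
  FTFTT
  .FT.T
  FTTT.
  TTTTT
  TTTTT
Step 2: 6 trees catch fire, 6 burn out
  ....F
  .F.FT
  ..F.T
  .FTT.
  FTTTT
  TTTTT
Step 3: 4 trees catch fire, 6 burn out
  .....
  ....F
  ....T
  ..FT.
  .FTTT
  FTTTT

.....
....F
....T
..FT.
.FTTT
FTTTT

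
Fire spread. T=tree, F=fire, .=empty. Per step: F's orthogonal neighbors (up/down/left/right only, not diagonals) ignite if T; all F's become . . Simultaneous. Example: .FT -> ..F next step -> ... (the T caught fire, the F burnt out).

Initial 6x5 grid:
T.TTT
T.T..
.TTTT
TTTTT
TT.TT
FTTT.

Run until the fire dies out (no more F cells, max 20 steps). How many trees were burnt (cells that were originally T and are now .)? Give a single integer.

Answer: 20

Derivation:
Step 1: +2 fires, +1 burnt (F count now 2)
Step 2: +3 fires, +2 burnt (F count now 3)
Step 3: +2 fires, +3 burnt (F count now 2)
Step 4: +3 fires, +2 burnt (F count now 3)
Step 5: +3 fires, +3 burnt (F count now 3)
Step 6: +3 fires, +3 burnt (F count now 3)
Step 7: +2 fires, +3 burnt (F count now 2)
Step 8: +1 fires, +2 burnt (F count now 1)
Step 9: +1 fires, +1 burnt (F count now 1)
Step 10: +0 fires, +1 burnt (F count now 0)
Fire out after step 10
Initially T: 22, now '.': 28
Total burnt (originally-T cells now '.'): 20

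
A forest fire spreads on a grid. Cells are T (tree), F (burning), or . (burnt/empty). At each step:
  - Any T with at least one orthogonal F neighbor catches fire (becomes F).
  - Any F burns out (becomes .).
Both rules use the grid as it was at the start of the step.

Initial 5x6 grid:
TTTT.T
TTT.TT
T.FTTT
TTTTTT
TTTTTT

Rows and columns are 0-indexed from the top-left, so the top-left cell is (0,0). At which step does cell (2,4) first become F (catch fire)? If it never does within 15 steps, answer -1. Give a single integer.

Step 1: cell (2,4)='T' (+3 fires, +1 burnt)
Step 2: cell (2,4)='F' (+6 fires, +3 burnt)
  -> target ignites at step 2
Step 3: cell (2,4)='.' (+9 fires, +6 burnt)
Step 4: cell (2,4)='.' (+6 fires, +9 burnt)
Step 5: cell (2,4)='.' (+2 fires, +6 burnt)
Step 6: cell (2,4)='.' (+0 fires, +2 burnt)
  fire out at step 6

2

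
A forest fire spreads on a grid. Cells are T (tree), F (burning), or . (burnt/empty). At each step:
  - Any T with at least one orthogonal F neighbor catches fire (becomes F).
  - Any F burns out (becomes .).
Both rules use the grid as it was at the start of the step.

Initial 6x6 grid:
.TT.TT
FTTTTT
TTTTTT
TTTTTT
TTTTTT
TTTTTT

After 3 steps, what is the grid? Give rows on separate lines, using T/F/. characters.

Step 1: 2 trees catch fire, 1 burn out
  .TT.TT
  .FTTTT
  FTTTTT
  TTTTTT
  TTTTTT
  TTTTTT
Step 2: 4 trees catch fire, 2 burn out
  .FT.TT
  ..FTTT
  .FTTTT
  FTTTTT
  TTTTTT
  TTTTTT
Step 3: 5 trees catch fire, 4 burn out
  ..F.TT
  ...FTT
  ..FTTT
  .FTTTT
  FTTTTT
  TTTTTT

..F.TT
...FTT
..FTTT
.FTTTT
FTTTTT
TTTTTT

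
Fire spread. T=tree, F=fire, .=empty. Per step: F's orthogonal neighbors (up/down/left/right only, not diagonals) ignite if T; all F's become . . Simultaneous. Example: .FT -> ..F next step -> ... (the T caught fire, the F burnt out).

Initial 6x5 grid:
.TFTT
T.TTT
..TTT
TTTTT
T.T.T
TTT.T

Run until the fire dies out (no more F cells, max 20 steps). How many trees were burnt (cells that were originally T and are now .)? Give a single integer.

Answer: 21

Derivation:
Step 1: +3 fires, +1 burnt (F count now 3)
Step 2: +3 fires, +3 burnt (F count now 3)
Step 3: +3 fires, +3 burnt (F count now 3)
Step 4: +4 fires, +3 burnt (F count now 4)
Step 5: +3 fires, +4 burnt (F count now 3)
Step 6: +3 fires, +3 burnt (F count now 3)
Step 7: +2 fires, +3 burnt (F count now 2)
Step 8: +0 fires, +2 burnt (F count now 0)
Fire out after step 8
Initially T: 22, now '.': 29
Total burnt (originally-T cells now '.'): 21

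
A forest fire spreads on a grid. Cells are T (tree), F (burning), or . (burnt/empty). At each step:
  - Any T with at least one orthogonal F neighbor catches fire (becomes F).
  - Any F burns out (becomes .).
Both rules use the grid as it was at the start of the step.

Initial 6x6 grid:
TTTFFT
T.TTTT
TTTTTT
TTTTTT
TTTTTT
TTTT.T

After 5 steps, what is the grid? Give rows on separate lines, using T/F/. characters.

Step 1: 4 trees catch fire, 2 burn out
  TTF..F
  T.TFFT
  TTTTTT
  TTTTTT
  TTTTTT
  TTTT.T
Step 2: 5 trees catch fire, 4 burn out
  TF....
  T.F..F
  TTTFFT
  TTTTTT
  TTTTTT
  TTTT.T
Step 3: 5 trees catch fire, 5 burn out
  F.....
  T.....
  TTF..F
  TTTFFT
  TTTTTT
  TTTT.T
Step 4: 6 trees catch fire, 5 burn out
  ......
  F.....
  TF....
  TTF..F
  TTTFFT
  TTTT.T
Step 5: 5 trees catch fire, 6 burn out
  ......
  ......
  F.....
  TF....
  TTF..F
  TTTF.T

......
......
F.....
TF....
TTF..F
TTTF.T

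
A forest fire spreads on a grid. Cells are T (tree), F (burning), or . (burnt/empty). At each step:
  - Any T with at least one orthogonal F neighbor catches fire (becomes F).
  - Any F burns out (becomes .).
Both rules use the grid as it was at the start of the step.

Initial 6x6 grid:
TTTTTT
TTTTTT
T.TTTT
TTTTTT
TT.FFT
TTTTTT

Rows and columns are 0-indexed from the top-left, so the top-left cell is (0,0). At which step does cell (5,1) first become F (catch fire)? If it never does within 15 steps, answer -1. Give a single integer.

Step 1: cell (5,1)='T' (+5 fires, +2 burnt)
Step 2: cell (5,1)='T' (+6 fires, +5 burnt)
Step 3: cell (5,1)='F' (+6 fires, +6 burnt)
  -> target ignites at step 3
Step 4: cell (5,1)='.' (+7 fires, +6 burnt)
Step 5: cell (5,1)='.' (+5 fires, +7 burnt)
Step 6: cell (5,1)='.' (+2 fires, +5 burnt)
Step 7: cell (5,1)='.' (+1 fires, +2 burnt)
Step 8: cell (5,1)='.' (+0 fires, +1 burnt)
  fire out at step 8

3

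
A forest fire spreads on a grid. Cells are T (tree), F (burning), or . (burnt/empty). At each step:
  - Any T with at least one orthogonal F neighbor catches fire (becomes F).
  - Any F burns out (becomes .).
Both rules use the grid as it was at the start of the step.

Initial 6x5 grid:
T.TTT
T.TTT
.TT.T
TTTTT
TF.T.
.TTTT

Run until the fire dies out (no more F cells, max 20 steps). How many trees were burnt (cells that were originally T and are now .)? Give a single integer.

Answer: 20

Derivation:
Step 1: +3 fires, +1 burnt (F count now 3)
Step 2: +4 fires, +3 burnt (F count now 4)
Step 3: +3 fires, +4 burnt (F count now 3)
Step 4: +4 fires, +3 burnt (F count now 4)
Step 5: +3 fires, +4 burnt (F count now 3)
Step 6: +2 fires, +3 burnt (F count now 2)
Step 7: +1 fires, +2 burnt (F count now 1)
Step 8: +0 fires, +1 burnt (F count now 0)
Fire out after step 8
Initially T: 22, now '.': 28
Total burnt (originally-T cells now '.'): 20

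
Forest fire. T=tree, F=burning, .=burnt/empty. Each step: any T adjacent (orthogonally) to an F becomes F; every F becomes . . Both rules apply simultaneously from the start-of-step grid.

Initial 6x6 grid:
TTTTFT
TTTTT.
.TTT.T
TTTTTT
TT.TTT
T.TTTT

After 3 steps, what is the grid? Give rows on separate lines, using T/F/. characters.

Step 1: 3 trees catch fire, 1 burn out
  TTTF.F
  TTTTF.
  .TTT.T
  TTTTTT
  TT.TTT
  T.TTTT
Step 2: 2 trees catch fire, 3 burn out
  TTF...
  TTTF..
  .TTT.T
  TTTTTT
  TT.TTT
  T.TTTT
Step 3: 3 trees catch fire, 2 burn out
  TF....
  TTF...
  .TTF.T
  TTTTTT
  TT.TTT
  T.TTTT

TF....
TTF...
.TTF.T
TTTTTT
TT.TTT
T.TTTT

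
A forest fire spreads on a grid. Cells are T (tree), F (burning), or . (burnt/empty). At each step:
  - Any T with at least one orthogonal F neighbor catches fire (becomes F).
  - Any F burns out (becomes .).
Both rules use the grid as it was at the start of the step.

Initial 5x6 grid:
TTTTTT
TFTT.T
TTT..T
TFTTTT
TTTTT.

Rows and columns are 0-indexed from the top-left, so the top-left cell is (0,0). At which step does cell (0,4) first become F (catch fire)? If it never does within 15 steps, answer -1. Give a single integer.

Step 1: cell (0,4)='T' (+7 fires, +2 burnt)
Step 2: cell (0,4)='T' (+8 fires, +7 burnt)
Step 3: cell (0,4)='T' (+3 fires, +8 burnt)
Step 4: cell (0,4)='F' (+3 fires, +3 burnt)
  -> target ignites at step 4
Step 5: cell (0,4)='.' (+2 fires, +3 burnt)
Step 6: cell (0,4)='.' (+1 fires, +2 burnt)
Step 7: cell (0,4)='.' (+0 fires, +1 burnt)
  fire out at step 7

4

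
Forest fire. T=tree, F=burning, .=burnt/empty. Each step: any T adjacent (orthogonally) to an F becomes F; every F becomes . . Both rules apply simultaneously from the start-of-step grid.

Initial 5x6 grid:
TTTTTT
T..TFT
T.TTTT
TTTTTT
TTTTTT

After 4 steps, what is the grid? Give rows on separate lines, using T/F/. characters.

Step 1: 4 trees catch fire, 1 burn out
  TTTTFT
  T..F.F
  T.TTFT
  TTTTTT
  TTTTTT
Step 2: 5 trees catch fire, 4 burn out
  TTTF.F
  T.....
  T.TF.F
  TTTTFT
  TTTTTT
Step 3: 5 trees catch fire, 5 burn out
  TTF...
  T.....
  T.F...
  TTTF.F
  TTTTFT
Step 4: 4 trees catch fire, 5 burn out
  TF....
  T.....
  T.....
  TTF...
  TTTF.F

TF....
T.....
T.....
TTF...
TTTF.F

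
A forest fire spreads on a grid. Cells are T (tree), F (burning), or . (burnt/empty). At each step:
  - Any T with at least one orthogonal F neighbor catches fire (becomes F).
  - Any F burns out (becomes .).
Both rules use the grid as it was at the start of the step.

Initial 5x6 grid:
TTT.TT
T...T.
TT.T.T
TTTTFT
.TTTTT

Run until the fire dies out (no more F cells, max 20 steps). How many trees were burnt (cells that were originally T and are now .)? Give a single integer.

Answer: 18

Derivation:
Step 1: +3 fires, +1 burnt (F count now 3)
Step 2: +5 fires, +3 burnt (F count now 5)
Step 3: +2 fires, +5 burnt (F count now 2)
Step 4: +3 fires, +2 burnt (F count now 3)
Step 5: +1 fires, +3 burnt (F count now 1)
Step 6: +1 fires, +1 burnt (F count now 1)
Step 7: +1 fires, +1 burnt (F count now 1)
Step 8: +1 fires, +1 burnt (F count now 1)
Step 9: +1 fires, +1 burnt (F count now 1)
Step 10: +0 fires, +1 burnt (F count now 0)
Fire out after step 10
Initially T: 21, now '.': 27
Total burnt (originally-T cells now '.'): 18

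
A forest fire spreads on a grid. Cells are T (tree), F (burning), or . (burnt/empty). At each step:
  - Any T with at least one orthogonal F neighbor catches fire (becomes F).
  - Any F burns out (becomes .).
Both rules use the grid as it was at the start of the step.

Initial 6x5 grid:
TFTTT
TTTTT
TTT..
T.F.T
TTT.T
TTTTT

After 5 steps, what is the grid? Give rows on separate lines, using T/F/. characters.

Step 1: 5 trees catch fire, 2 burn out
  F.FTT
  TFTTT
  TTF..
  T...T
  TTF.T
  TTTTT
Step 2: 6 trees catch fire, 5 burn out
  ...FT
  F.FTT
  TF...
  T...T
  TF..T
  TTFTT
Step 3: 6 trees catch fire, 6 burn out
  ....F
  ...FT
  F....
  T...T
  F...T
  TF.FT
Step 4: 4 trees catch fire, 6 burn out
  .....
  ....F
  .....
  F...T
  ....T
  F...F
Step 5: 1 trees catch fire, 4 burn out
  .....
  .....
  .....
  ....T
  ....F
  .....

.....
.....
.....
....T
....F
.....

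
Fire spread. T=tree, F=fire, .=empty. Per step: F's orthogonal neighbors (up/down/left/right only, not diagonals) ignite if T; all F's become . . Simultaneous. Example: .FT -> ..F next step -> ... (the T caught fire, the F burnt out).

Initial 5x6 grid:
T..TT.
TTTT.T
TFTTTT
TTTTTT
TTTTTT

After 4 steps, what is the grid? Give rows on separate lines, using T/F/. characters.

Step 1: 4 trees catch fire, 1 burn out
  T..TT.
  TFTT.T
  F.FTTT
  TFTTTT
  TTTTTT
Step 2: 6 trees catch fire, 4 burn out
  T..TT.
  F.FT.T
  ...FTT
  F.FTTT
  TFTTTT
Step 3: 6 trees catch fire, 6 burn out
  F..TT.
  ...F.T
  ....FT
  ...FTT
  F.FTTT
Step 4: 4 trees catch fire, 6 burn out
  ...FT.
  .....T
  .....F
  ....FT
  ...FTT

...FT.
.....T
.....F
....FT
...FTT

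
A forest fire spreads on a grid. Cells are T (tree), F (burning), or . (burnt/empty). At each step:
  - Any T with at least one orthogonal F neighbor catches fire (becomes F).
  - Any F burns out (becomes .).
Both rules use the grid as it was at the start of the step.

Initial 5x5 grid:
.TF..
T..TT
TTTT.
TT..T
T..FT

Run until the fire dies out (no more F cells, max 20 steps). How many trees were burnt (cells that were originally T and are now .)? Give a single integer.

Answer: 3

Derivation:
Step 1: +2 fires, +2 burnt (F count now 2)
Step 2: +1 fires, +2 burnt (F count now 1)
Step 3: +0 fires, +1 burnt (F count now 0)
Fire out after step 3
Initially T: 13, now '.': 15
Total burnt (originally-T cells now '.'): 3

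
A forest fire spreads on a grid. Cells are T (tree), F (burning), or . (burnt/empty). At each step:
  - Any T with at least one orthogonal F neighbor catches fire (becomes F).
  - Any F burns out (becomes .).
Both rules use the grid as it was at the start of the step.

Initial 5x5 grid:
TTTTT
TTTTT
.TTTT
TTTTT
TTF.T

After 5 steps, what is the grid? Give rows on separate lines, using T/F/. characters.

Step 1: 2 trees catch fire, 1 burn out
  TTTTT
  TTTTT
  .TTTT
  TTFTT
  TF..T
Step 2: 4 trees catch fire, 2 burn out
  TTTTT
  TTTTT
  .TFTT
  TF.FT
  F...T
Step 3: 5 trees catch fire, 4 burn out
  TTTTT
  TTFTT
  .F.FT
  F...F
  ....T
Step 4: 5 trees catch fire, 5 burn out
  TTFTT
  TF.FT
  ....F
  .....
  ....F
Step 5: 4 trees catch fire, 5 burn out
  TF.FT
  F...F
  .....
  .....
  .....

TF.FT
F...F
.....
.....
.....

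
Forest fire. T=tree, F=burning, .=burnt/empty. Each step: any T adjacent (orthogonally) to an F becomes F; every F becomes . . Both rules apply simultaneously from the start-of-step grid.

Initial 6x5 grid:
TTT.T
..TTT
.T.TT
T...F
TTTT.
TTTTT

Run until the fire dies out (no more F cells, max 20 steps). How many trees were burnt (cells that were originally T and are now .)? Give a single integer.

Step 1: +1 fires, +1 burnt (F count now 1)
Step 2: +2 fires, +1 burnt (F count now 2)
Step 3: +2 fires, +2 burnt (F count now 2)
Step 4: +1 fires, +2 burnt (F count now 1)
Step 5: +1 fires, +1 burnt (F count now 1)
Step 6: +1 fires, +1 burnt (F count now 1)
Step 7: +1 fires, +1 burnt (F count now 1)
Step 8: +0 fires, +1 burnt (F count now 0)
Fire out after step 8
Initially T: 20, now '.': 19
Total burnt (originally-T cells now '.'): 9

Answer: 9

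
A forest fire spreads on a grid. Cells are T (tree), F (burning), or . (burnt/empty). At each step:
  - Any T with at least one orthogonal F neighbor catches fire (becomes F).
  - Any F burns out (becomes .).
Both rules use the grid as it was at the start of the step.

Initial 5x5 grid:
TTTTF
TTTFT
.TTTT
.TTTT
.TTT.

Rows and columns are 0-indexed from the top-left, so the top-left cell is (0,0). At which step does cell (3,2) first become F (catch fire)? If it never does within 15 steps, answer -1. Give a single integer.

Step 1: cell (3,2)='T' (+4 fires, +2 burnt)
Step 2: cell (3,2)='T' (+5 fires, +4 burnt)
Step 3: cell (3,2)='F' (+6 fires, +5 burnt)
  -> target ignites at step 3
Step 4: cell (3,2)='.' (+3 fires, +6 burnt)
Step 5: cell (3,2)='.' (+1 fires, +3 burnt)
Step 6: cell (3,2)='.' (+0 fires, +1 burnt)
  fire out at step 6

3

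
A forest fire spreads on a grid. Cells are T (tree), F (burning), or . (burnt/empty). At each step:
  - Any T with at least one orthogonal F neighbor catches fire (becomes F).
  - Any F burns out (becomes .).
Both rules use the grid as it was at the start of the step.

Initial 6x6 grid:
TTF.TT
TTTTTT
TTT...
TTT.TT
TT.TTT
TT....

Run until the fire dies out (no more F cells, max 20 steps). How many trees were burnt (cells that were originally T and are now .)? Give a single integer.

Step 1: +2 fires, +1 burnt (F count now 2)
Step 2: +4 fires, +2 burnt (F count now 4)
Step 3: +4 fires, +4 burnt (F count now 4)
Step 4: +4 fires, +4 burnt (F count now 4)
Step 5: +3 fires, +4 burnt (F count now 3)
Step 6: +2 fires, +3 burnt (F count now 2)
Step 7: +1 fires, +2 burnt (F count now 1)
Step 8: +0 fires, +1 burnt (F count now 0)
Fire out after step 8
Initially T: 25, now '.': 31
Total burnt (originally-T cells now '.'): 20

Answer: 20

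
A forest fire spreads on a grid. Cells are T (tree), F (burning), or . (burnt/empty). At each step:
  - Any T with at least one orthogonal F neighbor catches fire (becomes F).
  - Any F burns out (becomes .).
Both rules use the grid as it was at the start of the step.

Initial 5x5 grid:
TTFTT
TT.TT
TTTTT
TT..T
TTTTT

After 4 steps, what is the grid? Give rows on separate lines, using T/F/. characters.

Step 1: 2 trees catch fire, 1 burn out
  TF.FT
  TT.TT
  TTTTT
  TT..T
  TTTTT
Step 2: 4 trees catch fire, 2 burn out
  F...F
  TF.FT
  TTTTT
  TT..T
  TTTTT
Step 3: 4 trees catch fire, 4 burn out
  .....
  F...F
  TFTFT
  TT..T
  TTTTT
Step 4: 4 trees catch fire, 4 burn out
  .....
  .....
  F.F.F
  TF..T
  TTTTT

.....
.....
F.F.F
TF..T
TTTTT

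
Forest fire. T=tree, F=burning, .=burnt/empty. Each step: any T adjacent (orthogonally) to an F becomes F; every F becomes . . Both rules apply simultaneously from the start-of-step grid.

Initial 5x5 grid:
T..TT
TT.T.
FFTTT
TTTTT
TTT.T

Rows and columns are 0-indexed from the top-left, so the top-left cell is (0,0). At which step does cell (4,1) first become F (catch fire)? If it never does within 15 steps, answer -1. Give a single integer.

Step 1: cell (4,1)='T' (+5 fires, +2 burnt)
Step 2: cell (4,1)='F' (+5 fires, +5 burnt)
  -> target ignites at step 2
Step 3: cell (4,1)='.' (+4 fires, +5 burnt)
Step 4: cell (4,1)='.' (+2 fires, +4 burnt)
Step 5: cell (4,1)='.' (+2 fires, +2 burnt)
Step 6: cell (4,1)='.' (+0 fires, +2 burnt)
  fire out at step 6

2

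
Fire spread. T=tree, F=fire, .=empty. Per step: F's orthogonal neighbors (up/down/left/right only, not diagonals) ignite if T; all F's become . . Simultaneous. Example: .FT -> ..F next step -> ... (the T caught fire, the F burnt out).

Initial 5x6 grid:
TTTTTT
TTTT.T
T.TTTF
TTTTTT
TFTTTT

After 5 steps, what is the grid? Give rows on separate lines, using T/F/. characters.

Step 1: 6 trees catch fire, 2 burn out
  TTTTTT
  TTTT.F
  T.TTF.
  TFTTTF
  F.FTTT
Step 2: 7 trees catch fire, 6 burn out
  TTTTTF
  TTTT..
  T.TF..
  F.FTF.
  ...FTF
Step 3: 6 trees catch fire, 7 burn out
  TTTTF.
  TTTF..
  F.F...
  ...F..
  ....F.
Step 4: 3 trees catch fire, 6 burn out
  TTTF..
  FTF...
  ......
  ......
  ......
Step 5: 3 trees catch fire, 3 burn out
  FTF...
  .F....
  ......
  ......
  ......

FTF...
.F....
......
......
......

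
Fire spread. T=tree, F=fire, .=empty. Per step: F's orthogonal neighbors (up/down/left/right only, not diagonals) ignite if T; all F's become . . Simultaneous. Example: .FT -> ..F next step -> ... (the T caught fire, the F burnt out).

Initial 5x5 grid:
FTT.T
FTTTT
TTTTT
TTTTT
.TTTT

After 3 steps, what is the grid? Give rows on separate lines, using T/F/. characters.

Step 1: 3 trees catch fire, 2 burn out
  .FT.T
  .FTTT
  FTTTT
  TTTTT
  .TTTT
Step 2: 4 trees catch fire, 3 burn out
  ..F.T
  ..FTT
  .FTTT
  FTTTT
  .TTTT
Step 3: 3 trees catch fire, 4 burn out
  ....T
  ...FT
  ..FTT
  .FTTT
  .TTTT

....T
...FT
..FTT
.FTTT
.TTTT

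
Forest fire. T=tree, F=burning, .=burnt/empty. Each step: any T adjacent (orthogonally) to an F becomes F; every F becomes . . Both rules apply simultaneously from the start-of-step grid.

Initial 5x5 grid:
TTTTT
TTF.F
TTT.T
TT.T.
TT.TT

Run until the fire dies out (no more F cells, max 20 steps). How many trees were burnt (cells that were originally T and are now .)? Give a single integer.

Step 1: +5 fires, +2 burnt (F count now 5)
Step 2: +4 fires, +5 burnt (F count now 4)
Step 3: +3 fires, +4 burnt (F count now 3)
Step 4: +2 fires, +3 burnt (F count now 2)
Step 5: +1 fires, +2 burnt (F count now 1)
Step 6: +0 fires, +1 burnt (F count now 0)
Fire out after step 6
Initially T: 18, now '.': 22
Total burnt (originally-T cells now '.'): 15

Answer: 15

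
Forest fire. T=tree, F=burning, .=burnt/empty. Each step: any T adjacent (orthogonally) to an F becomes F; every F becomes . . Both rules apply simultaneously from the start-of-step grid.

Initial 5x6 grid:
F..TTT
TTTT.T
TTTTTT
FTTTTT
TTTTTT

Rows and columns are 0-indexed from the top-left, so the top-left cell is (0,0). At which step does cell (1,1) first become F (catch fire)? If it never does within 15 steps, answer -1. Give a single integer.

Step 1: cell (1,1)='T' (+4 fires, +2 burnt)
Step 2: cell (1,1)='F' (+4 fires, +4 burnt)
  -> target ignites at step 2
Step 3: cell (1,1)='.' (+4 fires, +4 burnt)
Step 4: cell (1,1)='.' (+4 fires, +4 burnt)
Step 5: cell (1,1)='.' (+4 fires, +4 burnt)
Step 6: cell (1,1)='.' (+3 fires, +4 burnt)
Step 7: cell (1,1)='.' (+2 fires, +3 burnt)
Step 8: cell (1,1)='.' (+0 fires, +2 burnt)
  fire out at step 8

2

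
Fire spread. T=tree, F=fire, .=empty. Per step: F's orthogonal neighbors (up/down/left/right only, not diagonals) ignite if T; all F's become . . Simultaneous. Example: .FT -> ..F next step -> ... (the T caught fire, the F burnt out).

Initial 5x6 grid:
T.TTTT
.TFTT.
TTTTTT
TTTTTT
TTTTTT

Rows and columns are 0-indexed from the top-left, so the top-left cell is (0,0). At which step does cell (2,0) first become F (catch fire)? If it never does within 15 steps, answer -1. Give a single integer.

Step 1: cell (2,0)='T' (+4 fires, +1 burnt)
Step 2: cell (2,0)='T' (+5 fires, +4 burnt)
Step 3: cell (2,0)='F' (+6 fires, +5 burnt)
  -> target ignites at step 3
Step 4: cell (2,0)='.' (+6 fires, +6 burnt)
Step 5: cell (2,0)='.' (+3 fires, +6 burnt)
Step 6: cell (2,0)='.' (+1 fires, +3 burnt)
Step 7: cell (2,0)='.' (+0 fires, +1 burnt)
  fire out at step 7

3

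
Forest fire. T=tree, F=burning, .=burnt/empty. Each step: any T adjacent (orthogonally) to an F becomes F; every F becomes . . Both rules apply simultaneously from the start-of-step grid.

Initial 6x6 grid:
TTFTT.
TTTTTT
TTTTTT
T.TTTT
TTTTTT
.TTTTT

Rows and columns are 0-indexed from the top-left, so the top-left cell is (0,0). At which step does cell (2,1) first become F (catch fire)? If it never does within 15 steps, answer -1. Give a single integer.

Step 1: cell (2,1)='T' (+3 fires, +1 burnt)
Step 2: cell (2,1)='T' (+5 fires, +3 burnt)
Step 3: cell (2,1)='F' (+5 fires, +5 burnt)
  -> target ignites at step 3
Step 4: cell (2,1)='.' (+5 fires, +5 burnt)
Step 5: cell (2,1)='.' (+6 fires, +5 burnt)
Step 6: cell (2,1)='.' (+5 fires, +6 burnt)
Step 7: cell (2,1)='.' (+2 fires, +5 burnt)
Step 8: cell (2,1)='.' (+1 fires, +2 burnt)
Step 9: cell (2,1)='.' (+0 fires, +1 burnt)
  fire out at step 9

3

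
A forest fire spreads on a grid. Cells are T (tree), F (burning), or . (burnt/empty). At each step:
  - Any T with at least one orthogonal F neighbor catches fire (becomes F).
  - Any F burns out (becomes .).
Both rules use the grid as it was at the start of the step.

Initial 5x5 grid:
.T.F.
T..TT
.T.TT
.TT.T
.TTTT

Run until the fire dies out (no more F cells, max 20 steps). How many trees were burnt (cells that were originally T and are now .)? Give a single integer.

Step 1: +1 fires, +1 burnt (F count now 1)
Step 2: +2 fires, +1 burnt (F count now 2)
Step 3: +1 fires, +2 burnt (F count now 1)
Step 4: +1 fires, +1 burnt (F count now 1)
Step 5: +1 fires, +1 burnt (F count now 1)
Step 6: +1 fires, +1 burnt (F count now 1)
Step 7: +1 fires, +1 burnt (F count now 1)
Step 8: +2 fires, +1 burnt (F count now 2)
Step 9: +1 fires, +2 burnt (F count now 1)
Step 10: +1 fires, +1 burnt (F count now 1)
Step 11: +0 fires, +1 burnt (F count now 0)
Fire out after step 11
Initially T: 14, now '.': 23
Total burnt (originally-T cells now '.'): 12

Answer: 12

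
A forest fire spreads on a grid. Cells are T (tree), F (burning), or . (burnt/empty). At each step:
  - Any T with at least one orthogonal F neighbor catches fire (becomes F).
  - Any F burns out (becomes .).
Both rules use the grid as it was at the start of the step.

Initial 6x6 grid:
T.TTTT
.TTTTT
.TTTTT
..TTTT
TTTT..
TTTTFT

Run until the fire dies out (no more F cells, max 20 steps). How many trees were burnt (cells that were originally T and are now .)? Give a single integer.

Answer: 27

Derivation:
Step 1: +2 fires, +1 burnt (F count now 2)
Step 2: +2 fires, +2 burnt (F count now 2)
Step 3: +3 fires, +2 burnt (F count now 3)
Step 4: +5 fires, +3 burnt (F count now 5)
Step 5: +5 fires, +5 burnt (F count now 5)
Step 6: +5 fires, +5 burnt (F count now 5)
Step 7: +4 fires, +5 burnt (F count now 4)
Step 8: +1 fires, +4 burnt (F count now 1)
Step 9: +0 fires, +1 burnt (F count now 0)
Fire out after step 9
Initially T: 28, now '.': 35
Total burnt (originally-T cells now '.'): 27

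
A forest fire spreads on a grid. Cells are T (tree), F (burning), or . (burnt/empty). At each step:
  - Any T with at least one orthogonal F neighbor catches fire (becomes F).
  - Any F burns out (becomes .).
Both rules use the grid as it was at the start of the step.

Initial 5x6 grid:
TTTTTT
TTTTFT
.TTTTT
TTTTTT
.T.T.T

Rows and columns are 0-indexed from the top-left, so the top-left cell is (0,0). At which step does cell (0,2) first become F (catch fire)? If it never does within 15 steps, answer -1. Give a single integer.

Step 1: cell (0,2)='T' (+4 fires, +1 burnt)
Step 2: cell (0,2)='T' (+6 fires, +4 burnt)
Step 3: cell (0,2)='F' (+5 fires, +6 burnt)
  -> target ignites at step 3
Step 4: cell (0,2)='.' (+6 fires, +5 burnt)
Step 5: cell (0,2)='.' (+2 fires, +6 burnt)
Step 6: cell (0,2)='.' (+2 fires, +2 burnt)
Step 7: cell (0,2)='.' (+0 fires, +2 burnt)
  fire out at step 7

3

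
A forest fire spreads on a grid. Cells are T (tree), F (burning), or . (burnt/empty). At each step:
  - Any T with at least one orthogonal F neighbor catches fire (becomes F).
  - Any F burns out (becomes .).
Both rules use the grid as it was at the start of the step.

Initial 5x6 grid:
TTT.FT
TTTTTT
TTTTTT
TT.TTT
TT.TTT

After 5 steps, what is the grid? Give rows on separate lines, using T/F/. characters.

Step 1: 2 trees catch fire, 1 burn out
  TTT..F
  TTTTFT
  TTTTTT
  TT.TTT
  TT.TTT
Step 2: 3 trees catch fire, 2 burn out
  TTT...
  TTTF.F
  TTTTFT
  TT.TTT
  TT.TTT
Step 3: 4 trees catch fire, 3 burn out
  TTT...
  TTF...
  TTTF.F
  TT.TFT
  TT.TTT
Step 4: 6 trees catch fire, 4 burn out
  TTF...
  TF....
  TTF...
  TT.F.F
  TT.TFT
Step 5: 5 trees catch fire, 6 burn out
  TF....
  F.....
  TF....
  TT....
  TT.F.F

TF....
F.....
TF....
TT....
TT.F.F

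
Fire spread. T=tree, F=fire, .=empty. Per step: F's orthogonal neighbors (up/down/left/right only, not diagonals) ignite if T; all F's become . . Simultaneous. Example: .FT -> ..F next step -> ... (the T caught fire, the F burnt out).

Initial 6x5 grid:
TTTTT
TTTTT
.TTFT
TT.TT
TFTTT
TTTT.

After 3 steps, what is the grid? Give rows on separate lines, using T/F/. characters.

Step 1: 8 trees catch fire, 2 burn out
  TTTTT
  TTTFT
  .TF.F
  TF.FT
  F.FTT
  TFTT.
Step 2: 9 trees catch fire, 8 burn out
  TTTFT
  TTF.F
  .F...
  F...F
  ...FT
  F.FT.
Step 3: 5 trees catch fire, 9 burn out
  TTF.F
  TF...
  .....
  .....
  ....F
  ...F.

TTF.F
TF...
.....
.....
....F
...F.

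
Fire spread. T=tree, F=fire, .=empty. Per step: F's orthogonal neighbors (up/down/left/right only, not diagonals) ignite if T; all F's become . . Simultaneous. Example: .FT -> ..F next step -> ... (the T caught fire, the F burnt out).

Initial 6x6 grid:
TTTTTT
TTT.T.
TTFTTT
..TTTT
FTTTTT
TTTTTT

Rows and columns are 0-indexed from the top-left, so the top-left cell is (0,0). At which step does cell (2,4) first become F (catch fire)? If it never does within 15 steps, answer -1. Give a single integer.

Step 1: cell (2,4)='T' (+6 fires, +2 burnt)
Step 2: cell (2,4)='F' (+7 fires, +6 burnt)
  -> target ignites at step 2
Step 3: cell (2,4)='.' (+8 fires, +7 burnt)
Step 4: cell (2,4)='.' (+5 fires, +8 burnt)
Step 5: cell (2,4)='.' (+3 fires, +5 burnt)
Step 6: cell (2,4)='.' (+1 fires, +3 burnt)
Step 7: cell (2,4)='.' (+0 fires, +1 burnt)
  fire out at step 7

2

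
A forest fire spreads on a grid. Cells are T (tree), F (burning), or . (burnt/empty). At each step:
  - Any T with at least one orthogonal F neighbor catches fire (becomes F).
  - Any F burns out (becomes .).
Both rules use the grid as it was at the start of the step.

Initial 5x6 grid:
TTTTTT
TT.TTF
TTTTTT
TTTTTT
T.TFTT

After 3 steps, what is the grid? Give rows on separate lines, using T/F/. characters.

Step 1: 6 trees catch fire, 2 burn out
  TTTTTF
  TT.TF.
  TTTTTF
  TTTFTT
  T.F.FT
Step 2: 8 trees catch fire, 6 burn out
  TTTTF.
  TT.F..
  TTTFF.
  TTF.FF
  T....F
Step 3: 3 trees catch fire, 8 burn out
  TTTF..
  TT....
  TTF...
  TF....
  T.....

TTTF..
TT....
TTF...
TF....
T.....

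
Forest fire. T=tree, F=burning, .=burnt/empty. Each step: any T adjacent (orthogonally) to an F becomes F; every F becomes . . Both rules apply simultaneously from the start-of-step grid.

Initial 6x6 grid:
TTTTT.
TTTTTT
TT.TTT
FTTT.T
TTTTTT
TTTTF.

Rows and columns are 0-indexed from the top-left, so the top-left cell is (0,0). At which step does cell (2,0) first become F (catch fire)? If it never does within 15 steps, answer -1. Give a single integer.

Step 1: cell (2,0)='F' (+5 fires, +2 burnt)
  -> target ignites at step 1
Step 2: cell (2,0)='.' (+8 fires, +5 burnt)
Step 3: cell (2,0)='.' (+6 fires, +8 burnt)
Step 4: cell (2,0)='.' (+4 fires, +6 burnt)
Step 5: cell (2,0)='.' (+4 fires, +4 burnt)
Step 6: cell (2,0)='.' (+2 fires, +4 burnt)
Step 7: cell (2,0)='.' (+1 fires, +2 burnt)
Step 8: cell (2,0)='.' (+0 fires, +1 burnt)
  fire out at step 8

1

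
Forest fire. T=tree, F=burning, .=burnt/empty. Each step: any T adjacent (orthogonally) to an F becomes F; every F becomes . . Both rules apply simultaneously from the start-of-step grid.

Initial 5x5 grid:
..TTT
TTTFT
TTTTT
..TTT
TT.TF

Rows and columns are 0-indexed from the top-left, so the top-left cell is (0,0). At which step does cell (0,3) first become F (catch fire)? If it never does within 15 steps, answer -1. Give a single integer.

Step 1: cell (0,3)='F' (+6 fires, +2 burnt)
  -> target ignites at step 1
Step 2: cell (0,3)='.' (+6 fires, +6 burnt)
Step 3: cell (0,3)='.' (+3 fires, +6 burnt)
Step 4: cell (0,3)='.' (+1 fires, +3 burnt)
Step 5: cell (0,3)='.' (+0 fires, +1 burnt)
  fire out at step 5

1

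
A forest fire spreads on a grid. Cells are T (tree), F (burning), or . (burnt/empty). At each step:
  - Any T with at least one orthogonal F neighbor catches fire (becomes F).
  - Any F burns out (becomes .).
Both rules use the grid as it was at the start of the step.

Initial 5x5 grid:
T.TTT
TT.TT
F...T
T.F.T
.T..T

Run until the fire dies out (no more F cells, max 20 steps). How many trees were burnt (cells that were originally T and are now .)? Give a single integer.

Step 1: +2 fires, +2 burnt (F count now 2)
Step 2: +2 fires, +2 burnt (F count now 2)
Step 3: +0 fires, +2 burnt (F count now 0)
Fire out after step 3
Initially T: 13, now '.': 16
Total burnt (originally-T cells now '.'): 4

Answer: 4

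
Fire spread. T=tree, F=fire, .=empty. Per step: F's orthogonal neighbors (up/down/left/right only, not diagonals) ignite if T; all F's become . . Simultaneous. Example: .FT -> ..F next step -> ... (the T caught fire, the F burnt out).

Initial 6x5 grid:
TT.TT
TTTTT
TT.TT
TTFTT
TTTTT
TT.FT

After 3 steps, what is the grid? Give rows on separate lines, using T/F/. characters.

Step 1: 5 trees catch fire, 2 burn out
  TT.TT
  TTTTT
  TT.TT
  TF.FT
  TTFFT
  TT..F
Step 2: 6 trees catch fire, 5 burn out
  TT.TT
  TTTTT
  TF.FT
  F...F
  TF..F
  TT...
Step 3: 6 trees catch fire, 6 burn out
  TT.TT
  TFTFT
  F...F
  .....
  F....
  TF...

TT.TT
TFTFT
F...F
.....
F....
TF...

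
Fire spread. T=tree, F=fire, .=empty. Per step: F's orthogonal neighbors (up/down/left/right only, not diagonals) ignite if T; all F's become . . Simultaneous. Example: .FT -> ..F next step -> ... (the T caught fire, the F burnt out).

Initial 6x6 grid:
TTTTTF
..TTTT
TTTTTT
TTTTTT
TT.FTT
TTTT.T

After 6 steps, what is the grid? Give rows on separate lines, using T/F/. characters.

Step 1: 5 trees catch fire, 2 burn out
  TTTTF.
  ..TTTF
  TTTTTT
  TTTFTT
  TT..FT
  TTTF.T
Step 2: 8 trees catch fire, 5 burn out
  TTTF..
  ..TTF.
  TTTFTF
  TTF.FT
  TT...F
  TTF..T
Step 3: 8 trees catch fire, 8 burn out
  TTF...
  ..TF..
  TTF.F.
  TF...F
  TT....
  TF...F
Step 4: 6 trees catch fire, 8 burn out
  TF....
  ..F...
  TF....
  F.....
  TF....
  F.....
Step 5: 3 trees catch fire, 6 burn out
  F.....
  ......
  F.....
  ......
  F.....
  ......
Step 6: 0 trees catch fire, 3 burn out
  ......
  ......
  ......
  ......
  ......
  ......

......
......
......
......
......
......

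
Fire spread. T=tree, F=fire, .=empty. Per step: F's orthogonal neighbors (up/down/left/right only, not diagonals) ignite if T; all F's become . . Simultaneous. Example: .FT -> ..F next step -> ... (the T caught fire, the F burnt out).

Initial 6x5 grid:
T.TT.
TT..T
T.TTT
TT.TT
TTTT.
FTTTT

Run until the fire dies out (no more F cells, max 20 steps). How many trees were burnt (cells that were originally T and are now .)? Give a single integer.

Step 1: +2 fires, +1 burnt (F count now 2)
Step 2: +3 fires, +2 burnt (F count now 3)
Step 3: +4 fires, +3 burnt (F count now 4)
Step 4: +3 fires, +4 burnt (F count now 3)
Step 5: +3 fires, +3 burnt (F count now 3)
Step 6: +2 fires, +3 burnt (F count now 2)
Step 7: +2 fires, +2 burnt (F count now 2)
Step 8: +1 fires, +2 burnt (F count now 1)
Step 9: +0 fires, +1 burnt (F count now 0)
Fire out after step 9
Initially T: 22, now '.': 28
Total burnt (originally-T cells now '.'): 20

Answer: 20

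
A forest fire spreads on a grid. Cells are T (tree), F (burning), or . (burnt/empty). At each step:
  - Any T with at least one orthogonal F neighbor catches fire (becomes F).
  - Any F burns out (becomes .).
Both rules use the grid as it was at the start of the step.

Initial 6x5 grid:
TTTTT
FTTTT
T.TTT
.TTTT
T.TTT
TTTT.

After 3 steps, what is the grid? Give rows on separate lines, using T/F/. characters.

Step 1: 3 trees catch fire, 1 burn out
  FTTTT
  .FTTT
  F.TTT
  .TTTT
  T.TTT
  TTTT.
Step 2: 2 trees catch fire, 3 burn out
  .FTTT
  ..FTT
  ..TTT
  .TTTT
  T.TTT
  TTTT.
Step 3: 3 trees catch fire, 2 burn out
  ..FTT
  ...FT
  ..FTT
  .TTTT
  T.TTT
  TTTT.

..FTT
...FT
..FTT
.TTTT
T.TTT
TTTT.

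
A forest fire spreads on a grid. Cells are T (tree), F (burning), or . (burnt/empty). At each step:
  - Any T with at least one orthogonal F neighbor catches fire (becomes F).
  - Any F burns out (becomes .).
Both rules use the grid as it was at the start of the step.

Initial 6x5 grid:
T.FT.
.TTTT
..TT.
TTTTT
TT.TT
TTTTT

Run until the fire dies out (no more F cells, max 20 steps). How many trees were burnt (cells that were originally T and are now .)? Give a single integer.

Answer: 21

Derivation:
Step 1: +2 fires, +1 burnt (F count now 2)
Step 2: +3 fires, +2 burnt (F count now 3)
Step 3: +3 fires, +3 burnt (F count now 3)
Step 4: +2 fires, +3 burnt (F count now 2)
Step 5: +4 fires, +2 burnt (F count now 4)
Step 6: +4 fires, +4 burnt (F count now 4)
Step 7: +3 fires, +4 burnt (F count now 3)
Step 8: +0 fires, +3 burnt (F count now 0)
Fire out after step 8
Initially T: 22, now '.': 29
Total burnt (originally-T cells now '.'): 21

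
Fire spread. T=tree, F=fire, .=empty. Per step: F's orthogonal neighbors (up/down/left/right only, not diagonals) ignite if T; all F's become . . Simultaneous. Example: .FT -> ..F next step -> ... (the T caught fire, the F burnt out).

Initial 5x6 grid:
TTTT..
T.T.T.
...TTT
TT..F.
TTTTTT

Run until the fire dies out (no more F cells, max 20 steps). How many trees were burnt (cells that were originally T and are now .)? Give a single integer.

Answer: 12

Derivation:
Step 1: +2 fires, +1 burnt (F count now 2)
Step 2: +5 fires, +2 burnt (F count now 5)
Step 3: +1 fires, +5 burnt (F count now 1)
Step 4: +1 fires, +1 burnt (F count now 1)
Step 5: +2 fires, +1 burnt (F count now 2)
Step 6: +1 fires, +2 burnt (F count now 1)
Step 7: +0 fires, +1 burnt (F count now 0)
Fire out after step 7
Initially T: 18, now '.': 24
Total burnt (originally-T cells now '.'): 12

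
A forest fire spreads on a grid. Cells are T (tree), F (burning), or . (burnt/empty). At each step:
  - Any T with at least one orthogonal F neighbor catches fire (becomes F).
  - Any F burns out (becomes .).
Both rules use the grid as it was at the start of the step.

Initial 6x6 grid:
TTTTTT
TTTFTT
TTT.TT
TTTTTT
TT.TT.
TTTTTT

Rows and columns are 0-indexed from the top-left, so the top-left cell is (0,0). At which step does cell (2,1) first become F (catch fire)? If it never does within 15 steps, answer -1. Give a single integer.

Step 1: cell (2,1)='T' (+3 fires, +1 burnt)
Step 2: cell (2,1)='T' (+6 fires, +3 burnt)
Step 3: cell (2,1)='F' (+7 fires, +6 burnt)
  -> target ignites at step 3
Step 4: cell (2,1)='.' (+6 fires, +7 burnt)
Step 5: cell (2,1)='.' (+4 fires, +6 burnt)
Step 6: cell (2,1)='.' (+4 fires, +4 burnt)
Step 7: cell (2,1)='.' (+2 fires, +4 burnt)
Step 8: cell (2,1)='.' (+0 fires, +2 burnt)
  fire out at step 8

3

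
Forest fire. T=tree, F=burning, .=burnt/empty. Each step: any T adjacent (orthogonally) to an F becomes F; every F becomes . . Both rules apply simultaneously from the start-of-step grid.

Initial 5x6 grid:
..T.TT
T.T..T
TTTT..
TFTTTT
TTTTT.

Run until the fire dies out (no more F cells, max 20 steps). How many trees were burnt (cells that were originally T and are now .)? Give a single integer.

Answer: 17

Derivation:
Step 1: +4 fires, +1 burnt (F count now 4)
Step 2: +5 fires, +4 burnt (F count now 5)
Step 3: +5 fires, +5 burnt (F count now 5)
Step 4: +3 fires, +5 burnt (F count now 3)
Step 5: +0 fires, +3 burnt (F count now 0)
Fire out after step 5
Initially T: 20, now '.': 27
Total burnt (originally-T cells now '.'): 17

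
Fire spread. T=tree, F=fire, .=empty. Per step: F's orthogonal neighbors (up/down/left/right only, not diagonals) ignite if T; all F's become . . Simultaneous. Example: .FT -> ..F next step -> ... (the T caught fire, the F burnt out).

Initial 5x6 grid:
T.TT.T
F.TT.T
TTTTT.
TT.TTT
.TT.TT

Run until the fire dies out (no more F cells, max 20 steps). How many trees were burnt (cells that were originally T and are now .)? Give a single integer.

Step 1: +2 fires, +1 burnt (F count now 2)
Step 2: +2 fires, +2 burnt (F count now 2)
Step 3: +2 fires, +2 burnt (F count now 2)
Step 4: +3 fires, +2 burnt (F count now 3)
Step 5: +5 fires, +3 burnt (F count now 5)
Step 6: +2 fires, +5 burnt (F count now 2)
Step 7: +2 fires, +2 burnt (F count now 2)
Step 8: +1 fires, +2 burnt (F count now 1)
Step 9: +0 fires, +1 burnt (F count now 0)
Fire out after step 9
Initially T: 21, now '.': 28
Total burnt (originally-T cells now '.'): 19

Answer: 19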